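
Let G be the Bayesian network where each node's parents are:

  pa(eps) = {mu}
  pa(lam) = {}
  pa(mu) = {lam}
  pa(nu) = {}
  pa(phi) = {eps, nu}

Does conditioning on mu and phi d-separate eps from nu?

No

There is one path between eps and nu:
  1. eps → phi ← nu — phi:collider[open] ⇒ active
Because an active path exists, eps and nu are not d-separated.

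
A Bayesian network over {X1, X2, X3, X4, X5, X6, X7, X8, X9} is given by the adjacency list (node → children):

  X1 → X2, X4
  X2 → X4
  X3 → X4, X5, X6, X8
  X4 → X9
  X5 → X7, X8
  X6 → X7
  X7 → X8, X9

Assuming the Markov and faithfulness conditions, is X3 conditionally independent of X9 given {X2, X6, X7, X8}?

We examine all 6 paths between X3 and X9:
  1. X3 → X8 ← X7 → X9 — X8:collider[open]; X7:fork[blocks] ⇒ blocked
  2. X3 → X8 ← X5 → X7 → X9 — X8:collider[open]; X5:fork[open]; X7:chain[blocks] ⇒ blocked
  3. X3 → X5 → X8 ← X7 → X9 — X5:chain[open]; X8:collider[open]; X7:fork[blocks] ⇒ blocked
  4. X3 → X5 → X7 → X9 — X5:chain[open]; X7:chain[blocks] ⇒ blocked
  5. X3 → X4 → X9 — X4:chain[open] ⇒ active
  6. X3 → X6 → X7 → X9 — X6:chain[blocks]; X7:chain[blocks] ⇒ blocked
Because an active path exists, X3 and X9 are not d-separated.

No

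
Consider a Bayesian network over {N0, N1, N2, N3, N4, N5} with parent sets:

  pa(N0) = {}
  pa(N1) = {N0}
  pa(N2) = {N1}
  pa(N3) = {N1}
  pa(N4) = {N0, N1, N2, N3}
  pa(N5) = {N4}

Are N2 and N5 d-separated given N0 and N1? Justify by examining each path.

We examine all 4 paths between N2 and N5:
Path 1: N2 ← N1 → N3 → N4 → N5
  N1 is a fork here and N1 is conditioned on, so the path is blocked at N1.
Path 2: N2 ← N1 → N4 → N5
  N1 is a fork here and N1 is conditioned on, so the path is blocked at N1.
Path 3: N2 ← N1 ← N0 → N4 → N5
  N1 is a chain here and N1 is conditioned on, so the path is blocked at N1.
Path 4: N2 → N4 → N5
  N4 is a chain and N4 is not conditioned on — no node blocks this path, so it is active.
Since the path N2 → N4 → N5 is active, N2 and N5 are not d-separated given {N0, N1}.

No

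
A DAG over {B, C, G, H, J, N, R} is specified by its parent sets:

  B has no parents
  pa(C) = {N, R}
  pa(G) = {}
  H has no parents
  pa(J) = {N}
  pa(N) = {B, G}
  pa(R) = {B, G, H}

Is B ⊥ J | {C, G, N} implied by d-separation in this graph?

Yes

We examine all 3 paths between B and J:
Path 1: B → N → J
  N is a chain here and N is conditioned on, so the path is blocked at N.
Path 2: B → R ← G → N → J
  G is a fork here and G is conditioned on, so the path is blocked at G.
Path 3: B → R → C ← N → J
  N is a fork here and N is conditioned on, so the path is blocked at N.
Every path is blocked, so B and J are d-separated given {C, G, N}.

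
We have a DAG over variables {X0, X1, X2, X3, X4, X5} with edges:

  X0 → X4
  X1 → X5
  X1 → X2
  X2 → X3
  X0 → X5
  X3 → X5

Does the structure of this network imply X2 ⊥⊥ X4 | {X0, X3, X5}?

Yes

Enumerating the 2 paths from X2 to X4 and testing each for blocking by {X0, X3, X5}:
Path 1: X2 → X3 → X5 ← X0 → X4
  X3 is a chain here and X3 is conditioned on, so the path is blocked at X3.
Path 2: X2 ← X1 → X5 ← X0 → X4
  X0 is a fork here and X0 is conditioned on, so the path is blocked at X0.
Since every path is blocked, d-separation holds.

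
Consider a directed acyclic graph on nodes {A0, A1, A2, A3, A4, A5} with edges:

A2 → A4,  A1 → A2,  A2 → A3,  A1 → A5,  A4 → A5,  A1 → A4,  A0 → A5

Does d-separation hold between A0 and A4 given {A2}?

Yes — A0 and A4 are d-separated given {A2}.

3 paths connect A0 and A4; each must be blocked for d-separation to hold:
Path 1: A0 → A5 ← A4
  A5 is a collider here and neither A5 nor any of its descendants is conditioned on, so the collider stays closed — the path is blocked at A5.
Path 2: A0 → A5 ← A1 → A2 → A4
  A5 is a collider here and neither A5 nor any of its descendants is conditioned on, so the collider stays closed — the path is blocked at A5.
Path 3: A0 → A5 ← A1 → A4
  A5 is a collider here and neither A5 nor any of its descendants is conditioned on, so the collider stays closed — the path is blocked at A5.
All paths are blocked; A0 ⊥ A4 | {A2} holds.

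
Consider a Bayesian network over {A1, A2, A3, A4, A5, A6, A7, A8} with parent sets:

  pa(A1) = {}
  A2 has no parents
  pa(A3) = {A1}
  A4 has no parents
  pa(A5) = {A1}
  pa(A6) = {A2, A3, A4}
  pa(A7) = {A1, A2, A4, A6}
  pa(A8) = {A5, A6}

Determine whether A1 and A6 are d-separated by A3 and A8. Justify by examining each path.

5 paths connect A1 and A6; each must be blocked for d-separation to hold:
  1. A1 → A7 ← A2 → A6 — A7:collider[blocks]; A2:fork[open] ⇒ blocked
  2. A1 → A7 ← A6 — A7:collider[blocks] ⇒ blocked
  3. A1 → A7 ← A4 → A6 — A7:collider[blocks]; A4:fork[open] ⇒ blocked
  4. A1 → A3 → A6 — A3:chain[blocks] ⇒ blocked
  5. A1 → A5 → A8 ← A6 — A5:chain[open]; A8:collider[open] ⇒ active
At least one path is unblocked, so d-separation fails.

No — A1 and A6 are not d-separated given {A3, A8}.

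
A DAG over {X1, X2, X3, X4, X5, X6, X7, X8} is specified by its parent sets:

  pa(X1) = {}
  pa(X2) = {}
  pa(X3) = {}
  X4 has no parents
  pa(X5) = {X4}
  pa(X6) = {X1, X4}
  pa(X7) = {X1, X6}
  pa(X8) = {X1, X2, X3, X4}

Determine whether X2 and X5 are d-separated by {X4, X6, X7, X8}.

Yes

Enumerating the 3 paths from X2 to X5 and testing each for blocking by {X4, X6, X7, X8}:
Path 1: X2 → X8 ← X1 → X7 ← X6 ← X4 → X5
  X6 is a chain here and X6 is conditioned on, so the path is blocked at X6.
Path 2: X2 → X8 ← X1 → X6 ← X4 → X5
  X4 is a fork here and X4 is conditioned on, so the path is blocked at X4.
Path 3: X2 → X8 ← X4 → X5
  X4 is a fork here and X4 is conditioned on, so the path is blocked at X4.
Since every path is blocked, d-separation holds.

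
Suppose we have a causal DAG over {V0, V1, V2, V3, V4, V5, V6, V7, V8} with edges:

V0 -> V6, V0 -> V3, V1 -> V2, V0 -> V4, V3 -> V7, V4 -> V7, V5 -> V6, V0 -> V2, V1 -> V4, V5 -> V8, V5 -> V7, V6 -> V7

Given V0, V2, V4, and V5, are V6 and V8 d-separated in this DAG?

Yes

There are 5 undirected paths between V6 and V8; checking each against the conditioning set {V0, V2, V4, V5}:
Path 1: V6 ← V0 → V4 → V7 ← V5 → V8
  V0 is a fork here and V0 is conditioned on, so the path is blocked at V0.
Path 2: V6 ← V0 → V2 ← V1 → V4 → V7 ← V5 → V8
  V0 is a fork here and V0 is conditioned on, so the path is blocked at V0.
Path 3: V6 ← V0 → V3 → V7 ← V5 → V8
  V0 is a fork here and V0 is conditioned on, so the path is blocked at V0.
Path 4: V6 ← V5 → V8
  V5 is a fork here and V5 is conditioned on, so the path is blocked at V5.
Path 5: V6 → V7 ← V5 → V8
  V7 is a collider here and neither V7 nor any of its descendants is conditioned on, so the collider stays closed — the path is blocked at V7.
All paths are blocked; V6 ⊥ V8 | {V0, V2, V4, V5} holds.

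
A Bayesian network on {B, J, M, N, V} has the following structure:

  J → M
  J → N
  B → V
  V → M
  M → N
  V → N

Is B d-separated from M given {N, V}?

Yes — B and M are d-separated given {N, V}.

There are 3 undirected paths between B and M; checking each against the conditioning set {N, V}:
Path 1: B → V → M
  V is a chain here and V is conditioned on, so the path is blocked at V.
Path 2: B → V → N ← J → M
  V is a chain here and V is conditioned on, so the path is blocked at V.
Path 3: B → V → N ← M
  V is a chain here and V is conditioned on, so the path is blocked at V.
All paths are blocked; B ⊥ M | {N, V} holds.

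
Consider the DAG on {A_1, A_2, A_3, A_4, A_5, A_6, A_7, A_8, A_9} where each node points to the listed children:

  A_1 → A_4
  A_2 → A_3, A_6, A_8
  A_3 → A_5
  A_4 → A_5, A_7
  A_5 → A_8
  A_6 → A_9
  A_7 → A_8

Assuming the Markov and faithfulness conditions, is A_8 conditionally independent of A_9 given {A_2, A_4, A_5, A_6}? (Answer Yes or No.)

Enumerating the 3 paths from A_8 to A_9 and testing each for blocking by {A_2, A_4, A_5, A_6}:
  1. A_8 ← A_5 ← A_3 ← A_2 → A_6 → A_9 — A_5:chain[blocks]; A_3:chain[open]; A_2:fork[blocks]; A_6:chain[blocks] ⇒ blocked
  2. A_8 ← A_2 → A_6 → A_9 — A_2:fork[blocks]; A_6:chain[blocks] ⇒ blocked
  3. A_8 ← A_7 ← A_4 → A_5 ← A_3 ← A_2 → A_6 → A_9 — A_7:chain[open]; A_4:fork[blocks]; A_5:collider[open]; A_3:chain[open]; A_2:fork[blocks]; A_6:chain[blocks] ⇒ blocked
Since every path is blocked, d-separation holds.

Yes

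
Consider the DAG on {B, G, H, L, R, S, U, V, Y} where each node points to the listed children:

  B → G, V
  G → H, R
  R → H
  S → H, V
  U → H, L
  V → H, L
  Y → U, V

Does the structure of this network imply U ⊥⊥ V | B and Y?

6 paths connect U and V; each must be blocked for d-separation to hold:
  1. U → H ← S → V — H:collider[blocks]; S:fork[open] ⇒ blocked
  2. U → H ← G ← B → V — H:collider[blocks]; G:chain[open]; B:fork[blocks] ⇒ blocked
  3. U → H ← R ← G ← B → V — H:collider[blocks]; R:chain[open]; G:chain[open]; B:fork[blocks] ⇒ blocked
  4. U → H ← V — H:collider[blocks] ⇒ blocked
  5. U → L ← V — L:collider[blocks] ⇒ blocked
  6. U ← Y → V — Y:fork[blocks] ⇒ blocked
Since every path is blocked, d-separation holds.

Yes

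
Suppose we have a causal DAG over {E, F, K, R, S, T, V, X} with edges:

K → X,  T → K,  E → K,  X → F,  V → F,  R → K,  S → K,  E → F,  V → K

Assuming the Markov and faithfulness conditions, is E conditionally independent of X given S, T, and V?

No

We examine all 4 paths between E and X:
Path 1: E → F ← X
  F is a collider here and neither F nor any of its descendants is conditioned on, so the collider stays closed — the path is blocked at F.
Path 2: E → F ← V → K → X
  F is a collider here and neither F nor any of its descendants is conditioned on, so the collider stays closed — the path is blocked at F.
Path 3: E → K → X
  K is a chain and K is not conditioned on — no node blocks this path, so it is active.
Path 4: E → K ← V → F ← X
  K is a collider here and neither K nor any of its descendants is conditioned on, so the collider stays closed — the path is blocked at K.
Since the path E → K → X is active, E and X are not d-separated given {S, T, V}.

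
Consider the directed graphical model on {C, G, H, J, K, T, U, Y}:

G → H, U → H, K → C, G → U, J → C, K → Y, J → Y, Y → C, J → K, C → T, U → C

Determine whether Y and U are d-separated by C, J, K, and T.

There are 5 undirected paths between Y and U; checking each against the conditioning set {C, J, K, T}:
Path 1: Y → C ← U
  C is a collider and C is conditioned on, which opens it — no node blocks this path, so it is active.
Path 2: Y ← J → C ← U
  J is a fork here and J is conditioned on, so the path is blocked at J.
Path 3: Y ← J → K → C ← U
  J is a fork here and J is conditioned on, so the path is blocked at J.
Path 4: Y ← K → C ← U
  K is a fork here and K is conditioned on, so the path is blocked at K.
Path 5: Y ← K ← J → C ← U
  K is a chain here and K is conditioned on, so the path is blocked at K.
At least one path is unblocked, so d-separation fails.

No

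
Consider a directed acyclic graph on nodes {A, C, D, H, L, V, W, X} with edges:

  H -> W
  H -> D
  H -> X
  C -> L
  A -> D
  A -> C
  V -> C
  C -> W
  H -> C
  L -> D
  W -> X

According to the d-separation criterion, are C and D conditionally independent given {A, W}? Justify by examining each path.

No

There are 5 undirected paths between C and D; checking each against the conditioning set {A, W}:
Path 1: C ← A → D
  A is a fork here and A is conditioned on, so the path is blocked at A.
Path 2: C → L → D
  L is a chain and L is not conditioned on — no node blocks this path, so it is active.
Path 3: C → W → X ← H → D
  W is a chain here and W is conditioned on, so the path is blocked at W.
Path 4: C → W ← H → D
  W is a collider and W is conditioned on, which opens it; H is a fork and H is not conditioned on — no node blocks this path, so it is active.
Path 5: C ← H → D
  H is a fork and H is not conditioned on — no node blocks this path, so it is active.
Because an active path exists, C and D are not d-separated.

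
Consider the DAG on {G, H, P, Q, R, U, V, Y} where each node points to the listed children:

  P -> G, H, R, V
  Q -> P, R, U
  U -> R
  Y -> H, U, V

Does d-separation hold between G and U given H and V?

6 paths connect G and U; each must be blocked for d-separation to hold:
Path 1: G ← P → R ← U
  R is a collider here and neither R nor any of its descendants is conditioned on, so the collider stays closed — the path is blocked at R.
Path 2: G ← P → R ← Q → U
  R is a collider here and neither R nor any of its descendants is conditioned on, so the collider stays closed — the path is blocked at R.
Path 3: G ← P ← Q → R ← U
  R is a collider here and neither R nor any of its descendants is conditioned on, so the collider stays closed — the path is blocked at R.
Path 4: G ← P ← Q → U
  P is a chain and P is not conditioned on; Q is a fork and Q is not conditioned on — no node blocks this path, so it is active.
Path 5: G ← P → V ← Y → U
  P is a fork and P is not conditioned on; V is a collider and V is conditioned on, which opens it; Y is a fork and Y is not conditioned on — no node blocks this path, so it is active.
Path 6: G ← P → H ← Y → U
  P is a fork and P is not conditioned on; H is a collider and H is conditioned on, which opens it; Y is a fork and Y is not conditioned on — no node blocks this path, so it is active.
At least one path is unblocked, so d-separation fails.

No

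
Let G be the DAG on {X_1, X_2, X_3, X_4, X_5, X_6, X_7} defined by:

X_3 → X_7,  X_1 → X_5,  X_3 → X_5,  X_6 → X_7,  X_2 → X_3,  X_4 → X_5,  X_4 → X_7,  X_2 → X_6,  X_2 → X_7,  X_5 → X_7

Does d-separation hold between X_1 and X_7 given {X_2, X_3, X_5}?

Enumerating the 5 paths from X_1 to X_7 and testing each for blocking by {X_2, X_3, X_5}:
  1. X_1 → X_5 ← X_3 ← X_2 → X_7 — X_5:collider[open]; X_3:chain[blocks]; X_2:fork[blocks] ⇒ blocked
  2. X_1 → X_5 ← X_3 ← X_2 → X_6 → X_7 — X_5:collider[open]; X_3:chain[blocks]; X_2:fork[blocks]; X_6:chain[open] ⇒ blocked
  3. X_1 → X_5 ← X_3 → X_7 — X_5:collider[open]; X_3:fork[blocks] ⇒ blocked
  4. X_1 → X_5 → X_7 — X_5:chain[blocks] ⇒ blocked
  5. X_1 → X_5 ← X_4 → X_7 — X_5:collider[open]; X_4:fork[open] ⇒ active
Since the path X_1 → X_5 ← X_4 → X_7 is active, X_1 and X_7 are not d-separated given {X_2, X_3, X_5}.

No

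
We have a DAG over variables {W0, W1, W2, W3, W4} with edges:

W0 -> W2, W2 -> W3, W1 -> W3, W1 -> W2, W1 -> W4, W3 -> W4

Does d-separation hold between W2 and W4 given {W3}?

We examine all 4 paths between W2 and W4:
  1. W2 → W3 ← W1 → W4 — W3:collider[open]; W1:fork[open] ⇒ active
  2. W2 → W3 → W4 — W3:chain[blocks] ⇒ blocked
  3. W2 ← W1 → W3 → W4 — W1:fork[open]; W3:chain[blocks] ⇒ blocked
  4. W2 ← W1 → W4 — W1:fork[open] ⇒ active
Since the path W2 → W3 ← W1 → W4 is active, W2 and W4 are not d-separated given {W3}.

No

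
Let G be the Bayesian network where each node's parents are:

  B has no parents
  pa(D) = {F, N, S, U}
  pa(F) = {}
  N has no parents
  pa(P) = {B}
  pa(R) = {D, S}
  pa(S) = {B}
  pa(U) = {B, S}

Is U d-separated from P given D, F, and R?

No

Enumerating the 4 paths from U to P and testing each for blocking by {D, F, R}:
Path 1: U ← B → P
  B is a fork and B is not conditioned on — no node blocks this path, so it is active.
Path 2: U → D → R ← S ← B → P
  D is a chain here and D is conditioned on, so the path is blocked at D.
Path 3: U → D ← S ← B → P
  D is a collider and D is conditioned on, which opens it; S is a chain and S is not conditioned on; B is a fork and B is not conditioned on — no node blocks this path, so it is active.
Path 4: U ← S ← B → P
  S is a chain and S is not conditioned on; B is a fork and B is not conditioned on — no node blocks this path, so it is active.
At least one path is unblocked, so d-separation fails.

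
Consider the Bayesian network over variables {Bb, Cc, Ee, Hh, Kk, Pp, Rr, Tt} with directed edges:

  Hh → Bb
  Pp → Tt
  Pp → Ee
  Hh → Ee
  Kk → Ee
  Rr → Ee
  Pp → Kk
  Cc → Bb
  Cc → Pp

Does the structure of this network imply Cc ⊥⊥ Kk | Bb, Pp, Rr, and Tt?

Yes

4 paths connect Cc and Kk; each must be blocked for d-separation to hold:
Path 1: Cc → Pp → Kk
  Pp is a chain here and Pp is conditioned on, so the path is blocked at Pp.
Path 2: Cc → Pp → Ee ← Kk
  Pp is a chain here and Pp is conditioned on, so the path is blocked at Pp.
Path 3: Cc → Bb ← Hh → Ee ← Kk
  Ee is a collider here and neither Ee nor any of its descendants is conditioned on, so the collider stays closed — the path is blocked at Ee.
Path 4: Cc → Bb ← Hh → Ee ← Pp → Kk
  Ee is a collider here and neither Ee nor any of its descendants is conditioned on, so the collider stays closed — the path is blocked at Ee.
Since every path is blocked, d-separation holds.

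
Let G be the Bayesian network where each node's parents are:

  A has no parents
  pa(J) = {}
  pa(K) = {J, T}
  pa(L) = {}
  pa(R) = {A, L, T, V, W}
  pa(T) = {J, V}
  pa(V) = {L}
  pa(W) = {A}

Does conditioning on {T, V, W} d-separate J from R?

Yes — J and R are d-separated given {T, V, W}.

There are 6 undirected paths between J and R; checking each against the conditioning set {T, V, W}:
Path 1: J → K ← T ← V ← L → R
  K is a collider here and neither K nor any of its descendants is conditioned on, so the collider stays closed — the path is blocked at K.
Path 2: J → K ← T ← V → R
  K is a collider here and neither K nor any of its descendants is conditioned on, so the collider stays closed — the path is blocked at K.
Path 3: J → K ← T → R
  K is a collider here and neither K nor any of its descendants is conditioned on, so the collider stays closed — the path is blocked at K.
Path 4: J → T ← V ← L → R
  V is a chain here and V is conditioned on, so the path is blocked at V.
Path 5: J → T ← V → R
  V is a fork here and V is conditioned on, so the path is blocked at V.
Path 6: J → T → R
  T is a chain here and T is conditioned on, so the path is blocked at T.
Since every path is blocked, d-separation holds.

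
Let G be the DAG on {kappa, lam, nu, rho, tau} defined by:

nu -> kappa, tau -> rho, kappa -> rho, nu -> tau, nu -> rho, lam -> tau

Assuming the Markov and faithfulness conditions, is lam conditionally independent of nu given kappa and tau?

No — lam and nu are not d-separated given {kappa, tau}.

3 paths connect lam and nu; each must be blocked for d-separation to hold:
  1. lam → tau ← nu — tau:collider[open] ⇒ active
  2. lam → tau → rho ← nu — tau:chain[blocks]; rho:collider[blocks] ⇒ blocked
  3. lam → tau → rho ← kappa ← nu — tau:chain[blocks]; rho:collider[blocks]; kappa:chain[blocks] ⇒ blocked
At least one path is unblocked, so d-separation fails.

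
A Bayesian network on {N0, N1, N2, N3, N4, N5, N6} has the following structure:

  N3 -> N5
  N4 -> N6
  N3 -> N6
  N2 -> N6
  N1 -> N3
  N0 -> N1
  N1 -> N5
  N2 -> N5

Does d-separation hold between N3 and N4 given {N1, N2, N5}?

Enumerating the 3 paths from N3 to N4 and testing each for blocking by {N1, N2, N5}:
Path 1: N3 → N5 ← N2 → N6 ← N4
  N2 is a fork here and N2 is conditioned on, so the path is blocked at N2.
Path 2: N3 → N6 ← N4
  N6 is a collider here and neither N6 nor any of its descendants is conditioned on, so the collider stays closed — the path is blocked at N6.
Path 3: N3 ← N1 → N5 ← N2 → N6 ← N4
  N1 is a fork here and N1 is conditioned on, so the path is blocked at N1.
All paths are blocked; N3 ⊥ N4 | {N1, N2, N5} holds.

Yes — N3 and N4 are d-separated given {N1, N2, N5}.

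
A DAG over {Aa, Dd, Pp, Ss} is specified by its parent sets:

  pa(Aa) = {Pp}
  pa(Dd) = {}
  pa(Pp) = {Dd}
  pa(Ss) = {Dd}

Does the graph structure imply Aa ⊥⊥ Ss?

The only undirected path from Aa to Ss is:
Path 1: Aa ← Pp ← Dd → Ss
  Pp is a chain and Pp is not conditioned on; Dd is a fork and Dd is not conditioned on — no node blocks this path, so it is active.
At least one path is unblocked, so d-separation fails.

No — Aa and Ss are not d-separated given ∅.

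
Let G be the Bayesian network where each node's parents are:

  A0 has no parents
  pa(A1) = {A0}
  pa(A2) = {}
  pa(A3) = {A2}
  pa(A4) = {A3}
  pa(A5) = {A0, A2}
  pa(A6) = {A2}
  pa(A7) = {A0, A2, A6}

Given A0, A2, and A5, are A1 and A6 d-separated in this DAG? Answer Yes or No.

Yes — A1 and A6 are d-separated given {A0, A2, A5}.

4 paths connect A1 and A6; each must be blocked for d-separation to hold:
Path 1: A1 ← A0 → A5 ← A2 → A7 ← A6
  A0 is a fork here and A0 is conditioned on, so the path is blocked at A0.
Path 2: A1 ← A0 → A5 ← A2 → A6
  A0 is a fork here and A0 is conditioned on, so the path is blocked at A0.
Path 3: A1 ← A0 → A7 ← A6
  A0 is a fork here and A0 is conditioned on, so the path is blocked at A0.
Path 4: A1 ← A0 → A7 ← A2 → A6
  A0 is a fork here and A0 is conditioned on, so the path is blocked at A0.
Since every path is blocked, d-separation holds.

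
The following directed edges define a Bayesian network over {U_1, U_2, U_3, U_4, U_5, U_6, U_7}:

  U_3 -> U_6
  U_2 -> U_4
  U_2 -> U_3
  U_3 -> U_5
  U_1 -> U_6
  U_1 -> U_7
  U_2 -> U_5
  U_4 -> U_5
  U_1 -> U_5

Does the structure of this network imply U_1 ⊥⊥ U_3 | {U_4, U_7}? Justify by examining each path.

There are 4 undirected paths between U_1 and U_3; checking each against the conditioning set {U_4, U_7}:
Path 1: U_1 → U_6 ← U_3
  U_6 is a collider here and neither U_6 nor any of its descendants is conditioned on, so the collider stays closed — the path is blocked at U_6.
Path 2: U_1 → U_5 ← U_3
  U_5 is a collider here and neither U_5 nor any of its descendants is conditioned on, so the collider stays closed — the path is blocked at U_5.
Path 3: U_1 → U_5 ← U_4 ← U_2 → U_3
  U_5 is a collider here and neither U_5 nor any of its descendants is conditioned on, so the collider stays closed — the path is blocked at U_5.
Path 4: U_1 → U_5 ← U_2 → U_3
  U_5 is a collider here and neither U_5 nor any of its descendants is conditioned on, so the collider stays closed — the path is blocked at U_5.
Since every path is blocked, d-separation holds.

Yes — U_1 and U_3 are d-separated given {U_4, U_7}.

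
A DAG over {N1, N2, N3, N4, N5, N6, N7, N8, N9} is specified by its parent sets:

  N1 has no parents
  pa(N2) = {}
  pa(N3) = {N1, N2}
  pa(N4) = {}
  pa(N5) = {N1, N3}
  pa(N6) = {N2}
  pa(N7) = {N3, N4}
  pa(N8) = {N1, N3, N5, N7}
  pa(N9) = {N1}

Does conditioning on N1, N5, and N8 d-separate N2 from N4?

Enumerating the 6 paths from N2 to N4 and testing each for blocking by {N1, N5, N8}:
Path 1: N2 → N3 → N7 ← N4
  N3 is a chain and N3 is not conditioned on; N7 is a collider and its descendant N8 is conditioned on, which opens it — no node blocks this path, so it is active.
Path 2: N2 → N3 ← N1 → N5 → N8 ← N7 ← N4
  N1 is a fork here and N1 is conditioned on, so the path is blocked at N1.
Path 3: N2 → N3 ← N1 → N8 ← N7 ← N4
  N1 is a fork here and N1 is conditioned on, so the path is blocked at N1.
Path 4: N2 → N3 → N5 ← N1 → N8 ← N7 ← N4
  N1 is a fork here and N1 is conditioned on, so the path is blocked at N1.
Path 5: N2 → N3 → N5 → N8 ← N7 ← N4
  N5 is a chain here and N5 is conditioned on, so the path is blocked at N5.
Path 6: N2 → N3 → N8 ← N7 ← N4
  N3 is a chain and N3 is not conditioned on; N8 is a collider and N8 is conditioned on, which opens it; N7 is a chain and N7 is not conditioned on — no node blocks this path, so it is active.
At least one path is unblocked, so d-separation fails.

No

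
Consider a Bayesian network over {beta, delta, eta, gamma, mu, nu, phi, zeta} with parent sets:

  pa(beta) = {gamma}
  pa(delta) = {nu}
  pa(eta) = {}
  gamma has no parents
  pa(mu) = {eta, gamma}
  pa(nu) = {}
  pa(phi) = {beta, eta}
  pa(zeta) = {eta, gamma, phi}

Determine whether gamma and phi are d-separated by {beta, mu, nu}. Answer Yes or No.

5 paths connect gamma and phi; each must be blocked for d-separation to hold:
  1. gamma → zeta ← phi — zeta:collider[blocks] ⇒ blocked
  2. gamma → zeta ← eta → phi — zeta:collider[blocks]; eta:fork[open] ⇒ blocked
  3. gamma → beta → phi — beta:chain[blocks] ⇒ blocked
  4. gamma → mu ← eta → zeta ← phi — mu:collider[open]; eta:fork[open]; zeta:collider[blocks] ⇒ blocked
  5. gamma → mu ← eta → phi — mu:collider[open]; eta:fork[open] ⇒ active
Since the path gamma → mu ← eta → phi is active, gamma and phi are not d-separated given {beta, mu, nu}.

No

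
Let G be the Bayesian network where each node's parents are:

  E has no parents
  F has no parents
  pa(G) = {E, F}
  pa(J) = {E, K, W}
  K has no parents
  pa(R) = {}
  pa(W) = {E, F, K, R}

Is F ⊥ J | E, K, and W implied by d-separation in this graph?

Yes

Enumerating the 6 paths from F to J and testing each for blocking by {E, K, W}:
  1. F → G ← E → W ← K → J — G:collider[blocks]; E:fork[blocks]; W:collider[open]; K:fork[blocks] ⇒ blocked
  2. F → G ← E → W → J — G:collider[blocks]; E:fork[blocks]; W:chain[blocks] ⇒ blocked
  3. F → G ← E → J — G:collider[blocks]; E:fork[blocks] ⇒ blocked
  4. F → W ← K → J — W:collider[open]; K:fork[blocks] ⇒ blocked
  5. F → W → J — W:chain[blocks] ⇒ blocked
  6. F → W ← E → J — W:collider[open]; E:fork[blocks] ⇒ blocked
Every path is blocked, so F and J are d-separated given {E, K, W}.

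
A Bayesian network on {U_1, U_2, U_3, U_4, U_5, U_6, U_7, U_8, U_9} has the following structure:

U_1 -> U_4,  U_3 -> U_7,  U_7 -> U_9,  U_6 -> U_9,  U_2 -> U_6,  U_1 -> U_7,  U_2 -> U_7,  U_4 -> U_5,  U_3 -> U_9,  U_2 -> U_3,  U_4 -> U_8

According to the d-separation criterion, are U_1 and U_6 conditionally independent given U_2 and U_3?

Enumerating the 6 paths from U_1 to U_6 and testing each for blocking by {U_2, U_3}:
Path 1: U_1 → U_7 ← U_3 ← U_2 → U_6
  U_7 is a collider here and neither U_7 nor any of its descendants is conditioned on, so the collider stays closed — the path is blocked at U_7.
Path 2: U_1 → U_7 ← U_3 → U_9 ← U_6
  U_7 is a collider here and neither U_7 nor any of its descendants is conditioned on, so the collider stays closed — the path is blocked at U_7.
Path 3: U_1 → U_7 ← U_2 → U_3 → U_9 ← U_6
  U_7 is a collider here and neither U_7 nor any of its descendants is conditioned on, so the collider stays closed — the path is blocked at U_7.
Path 4: U_1 → U_7 ← U_2 → U_6
  U_7 is a collider here and neither U_7 nor any of its descendants is conditioned on, so the collider stays closed — the path is blocked at U_7.
Path 5: U_1 → U_7 → U_9 ← U_3 ← U_2 → U_6
  U_9 is a collider here and neither U_9 nor any of its descendants is conditioned on, so the collider stays closed — the path is blocked at U_9.
Path 6: U_1 → U_7 → U_9 ← U_6
  U_9 is a collider here and neither U_9 nor any of its descendants is conditioned on, so the collider stays closed — the path is blocked at U_9.
Since every path is blocked, d-separation holds.

Yes — U_1 and U_6 are d-separated given {U_2, U_3}.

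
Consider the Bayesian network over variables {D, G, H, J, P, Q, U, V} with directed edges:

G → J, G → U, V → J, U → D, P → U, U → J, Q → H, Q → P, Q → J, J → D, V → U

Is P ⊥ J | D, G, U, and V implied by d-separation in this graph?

We examine all 5 paths between P and J:
Path 1: P ← Q → J
  Q is a fork and Q is not conditioned on — no node blocks this path, so it is active.
Path 2: P → U → J
  U is a chain here and U is conditioned on, so the path is blocked at U.
Path 3: P → U ← G → J
  G is a fork here and G is conditioned on, so the path is blocked at G.
Path 4: P → U ← V → J
  V is a fork here and V is conditioned on, so the path is blocked at V.
Path 5: P → U → D ← J
  U is a chain here and U is conditioned on, so the path is blocked at U.
Since the path P ← Q → J is active, P and J are not d-separated given {D, G, U, V}.

No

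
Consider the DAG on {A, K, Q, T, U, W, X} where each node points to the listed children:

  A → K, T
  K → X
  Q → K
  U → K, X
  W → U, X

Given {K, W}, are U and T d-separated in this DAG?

There are 3 undirected paths between U and T; checking each against the conditioning set {K, W}:
Path 1: U → K ← A → T
  K is a collider and K is conditioned on, which opens it; A is a fork and A is not conditioned on — no node blocks this path, so it is active.
Path 2: U ← W → X ← K ← A → T
  W is a fork here and W is conditioned on, so the path is blocked at W.
Path 3: U → X ← K ← A → T
  X is a collider here and neither X nor any of its descendants is conditioned on, so the collider stays closed — the path is blocked at X.
Because an active path exists, U and T are not d-separated.

No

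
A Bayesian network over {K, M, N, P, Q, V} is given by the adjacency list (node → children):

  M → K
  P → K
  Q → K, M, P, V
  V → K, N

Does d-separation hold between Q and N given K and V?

4 paths connect Q and N; each must be blocked for d-separation to hold:
Path 1: Q → K ← V → N
  V is a fork here and V is conditioned on, so the path is blocked at V.
Path 2: Q → P → K ← V → N
  V is a fork here and V is conditioned on, so the path is blocked at V.
Path 3: Q → M → K ← V → N
  V is a fork here and V is conditioned on, so the path is blocked at V.
Path 4: Q → V → N
  V is a chain here and V is conditioned on, so the path is blocked at V.
Every path is blocked, so Q and N are d-separated given {K, V}.

Yes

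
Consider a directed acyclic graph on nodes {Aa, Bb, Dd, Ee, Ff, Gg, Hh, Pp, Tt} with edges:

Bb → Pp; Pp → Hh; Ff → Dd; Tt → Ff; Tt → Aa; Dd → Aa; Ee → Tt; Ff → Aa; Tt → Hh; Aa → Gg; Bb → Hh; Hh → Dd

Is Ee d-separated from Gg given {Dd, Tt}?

There are 5 undirected paths between Ee and Gg; checking each against the conditioning set {Dd, Tt}:
  1. Ee → Tt → Ff → Dd → Aa → Gg — Tt:chain[blocks]; Ff:chain[open]; Dd:chain[blocks]; Aa:chain[open] ⇒ blocked
  2. Ee → Tt → Ff → Aa → Gg — Tt:chain[blocks]; Ff:chain[open]; Aa:chain[open] ⇒ blocked
  3. Ee → Tt → Aa → Gg — Tt:chain[blocks]; Aa:chain[open] ⇒ blocked
  4. Ee → Tt → Hh → Dd ← Ff → Aa → Gg — Tt:chain[blocks]; Hh:chain[open]; Dd:collider[open]; Ff:fork[open]; Aa:chain[open] ⇒ blocked
  5. Ee → Tt → Hh → Dd → Aa → Gg — Tt:chain[blocks]; Hh:chain[open]; Dd:chain[blocks]; Aa:chain[open] ⇒ blocked
Every path is blocked, so Ee and Gg are d-separated given {Dd, Tt}.

Yes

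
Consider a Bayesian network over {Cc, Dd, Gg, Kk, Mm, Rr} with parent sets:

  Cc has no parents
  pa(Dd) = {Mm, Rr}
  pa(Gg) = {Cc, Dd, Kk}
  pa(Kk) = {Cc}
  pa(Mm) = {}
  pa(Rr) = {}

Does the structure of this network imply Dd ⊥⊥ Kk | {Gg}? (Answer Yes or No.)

No

2 paths connect Dd and Kk; each must be blocked for d-separation to hold:
Path 1: Dd → Gg ← Kk
  Gg is a collider and Gg is conditioned on, which opens it — no node blocks this path, so it is active.
Path 2: Dd → Gg ← Cc → Kk
  Gg is a collider and Gg is conditioned on, which opens it; Cc is a fork and Cc is not conditioned on — no node blocks this path, so it is active.
At least one path is unblocked, so d-separation fails.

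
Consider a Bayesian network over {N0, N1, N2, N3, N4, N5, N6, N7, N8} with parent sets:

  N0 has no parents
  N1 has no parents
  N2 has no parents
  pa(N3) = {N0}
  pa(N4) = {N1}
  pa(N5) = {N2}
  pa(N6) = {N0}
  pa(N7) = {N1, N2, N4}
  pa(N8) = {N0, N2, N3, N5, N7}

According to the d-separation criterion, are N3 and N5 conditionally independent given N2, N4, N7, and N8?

There are 6 undirected paths between N3 and N5; checking each against the conditioning set {N2, N4, N7, N8}:
Path 1: N3 ← N0 → N8 ← N7 ← N2 → N5
  N7 is a chain here and N7 is conditioned on, so the path is blocked at N7.
Path 2: N3 ← N0 → N8 ← N5
  N0 is a fork and N0 is not conditioned on; N8 is a collider and N8 is conditioned on, which opens it — no node blocks this path, so it is active.
Path 3: N3 ← N0 → N8 ← N2 → N5
  N2 is a fork here and N2 is conditioned on, so the path is blocked at N2.
Path 4: N3 → N8 ← N7 ← N2 → N5
  N7 is a chain here and N7 is conditioned on, so the path is blocked at N7.
Path 5: N3 → N8 ← N5
  N8 is a collider and N8 is conditioned on, which opens it — no node blocks this path, so it is active.
Path 6: N3 → N8 ← N2 → N5
  N2 is a fork here and N2 is conditioned on, so the path is blocked at N2.
At least one path is unblocked, so d-separation fails.

No — N3 and N5 are not d-separated given {N2, N4, N7, N8}.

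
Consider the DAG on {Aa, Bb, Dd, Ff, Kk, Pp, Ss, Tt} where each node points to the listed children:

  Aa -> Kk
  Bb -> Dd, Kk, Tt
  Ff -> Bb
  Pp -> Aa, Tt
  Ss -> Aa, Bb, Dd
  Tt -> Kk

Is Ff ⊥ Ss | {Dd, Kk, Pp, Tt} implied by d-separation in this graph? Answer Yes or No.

We examine all 6 paths between Ff and Ss:
Path 1: Ff → Bb → Tt → Kk ← Aa ← Ss
  Tt is a chain here and Tt is conditioned on, so the path is blocked at Tt.
Path 2: Ff → Bb → Tt ← Pp → Aa ← Ss
  Pp is a fork here and Pp is conditioned on, so the path is blocked at Pp.
Path 3: Ff → Bb ← Ss
  Bb is a collider and its descendant Tt is conditioned on, which opens it — no node blocks this path, so it is active.
Path 4: Ff → Bb → Kk ← Tt ← Pp → Aa ← Ss
  Tt is a chain here and Tt is conditioned on, so the path is blocked at Tt.
Path 5: Ff → Bb → Kk ← Aa ← Ss
  Bb is a chain and Bb is not conditioned on; Kk is a collider and Kk is conditioned on, which opens it; Aa is a chain and Aa is not conditioned on — no node blocks this path, so it is active.
Path 6: Ff → Bb → Dd ← Ss
  Bb is a chain and Bb is not conditioned on; Dd is a collider and Dd is conditioned on, which opens it — no node blocks this path, so it is active.
Since the path Ff → Bb ← Ss is active, Ff and Ss are not d-separated given {Dd, Kk, Pp, Tt}.

No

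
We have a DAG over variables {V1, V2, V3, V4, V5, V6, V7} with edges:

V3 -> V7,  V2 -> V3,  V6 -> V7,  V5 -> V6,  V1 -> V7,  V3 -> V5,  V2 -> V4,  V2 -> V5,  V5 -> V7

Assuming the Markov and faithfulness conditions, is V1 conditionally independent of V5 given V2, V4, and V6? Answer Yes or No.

4 paths connect V1 and V5; each must be blocked for d-separation to hold:
  1. V1 → V7 ← V5 — V7:collider[blocks] ⇒ blocked
  2. V1 → V7 ← V3 → V5 — V7:collider[blocks]; V3:fork[open] ⇒ blocked
  3. V1 → V7 ← V3 ← V2 → V5 — V7:collider[blocks]; V3:chain[open]; V2:fork[blocks] ⇒ blocked
  4. V1 → V7 ← V6 ← V5 — V7:collider[blocks]; V6:chain[blocks] ⇒ blocked
Since every path is blocked, d-separation holds.

Yes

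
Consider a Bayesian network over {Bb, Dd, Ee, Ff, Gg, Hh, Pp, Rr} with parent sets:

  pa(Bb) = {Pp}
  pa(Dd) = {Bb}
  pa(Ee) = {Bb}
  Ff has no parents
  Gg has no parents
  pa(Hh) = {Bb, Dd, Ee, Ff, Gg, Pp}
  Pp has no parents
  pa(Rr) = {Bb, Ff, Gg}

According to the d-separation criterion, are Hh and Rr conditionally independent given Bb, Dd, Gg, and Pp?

We examine all 6 paths between Hh and Rr:
  1. Hh ← Ff → Rr — Ff:fork[open] ⇒ active
  2. Hh ← Pp → Bb → Rr — Pp:fork[blocks]; Bb:chain[blocks] ⇒ blocked
  3. Hh ← Gg → Rr — Gg:fork[blocks] ⇒ blocked
  4. Hh ← Dd ← Bb → Rr — Dd:chain[blocks]; Bb:fork[blocks] ⇒ blocked
  5. Hh ← Bb → Rr — Bb:fork[blocks] ⇒ blocked
  6. Hh ← Ee ← Bb → Rr — Ee:chain[open]; Bb:fork[blocks] ⇒ blocked
At least one path is unblocked, so d-separation fails.

No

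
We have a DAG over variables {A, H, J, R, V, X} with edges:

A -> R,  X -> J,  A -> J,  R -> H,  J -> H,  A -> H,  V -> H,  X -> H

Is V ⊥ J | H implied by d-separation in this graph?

No

Enumerating the 4 paths from V to J and testing each for blocking by {H}:
Path 1: V → H ← R ← A → J
  H is a collider and H is conditioned on, which opens it; R is a chain and R is not conditioned on; A is a fork and A is not conditioned on — no node blocks this path, so it is active.
Path 2: V → H ← A → J
  H is a collider and H is conditioned on, which opens it; A is a fork and A is not conditioned on — no node blocks this path, so it is active.
Path 3: V → H ← J
  H is a collider and H is conditioned on, which opens it — no node blocks this path, so it is active.
Path 4: V → H ← X → J
  H is a collider and H is conditioned on, which opens it; X is a fork and X is not conditioned on — no node blocks this path, so it is active.
Because an active path exists, V and J are not d-separated.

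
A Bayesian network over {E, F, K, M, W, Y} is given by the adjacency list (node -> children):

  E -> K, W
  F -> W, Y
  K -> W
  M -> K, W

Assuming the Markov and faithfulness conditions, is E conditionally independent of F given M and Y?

Yes — E and F are d-separated given {M, Y}.

We examine all 3 paths between E and F:
  1. E → W ← F — W:collider[blocks] ⇒ blocked
  2. E → K → W ← F — K:chain[open]; W:collider[blocks] ⇒ blocked
  3. E → K ← M → W ← F — K:collider[blocks]; M:fork[blocks]; W:collider[blocks] ⇒ blocked
Since every path is blocked, d-separation holds.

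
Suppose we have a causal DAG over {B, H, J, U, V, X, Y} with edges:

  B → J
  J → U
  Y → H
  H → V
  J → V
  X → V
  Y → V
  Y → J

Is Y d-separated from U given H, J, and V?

Yes — Y and U are d-separated given {H, J, V}.

3 paths connect Y and U; each must be blocked for d-separation to hold:
Path 1: Y → J → U
  J is a chain here and J is conditioned on, so the path is blocked at J.
Path 2: Y → H → V ← J → U
  H is a chain here and H is conditioned on, so the path is blocked at H.
Path 3: Y → V ← J → U
  J is a fork here and J is conditioned on, so the path is blocked at J.
Every path is blocked, so Y and U are d-separated given {H, J, V}.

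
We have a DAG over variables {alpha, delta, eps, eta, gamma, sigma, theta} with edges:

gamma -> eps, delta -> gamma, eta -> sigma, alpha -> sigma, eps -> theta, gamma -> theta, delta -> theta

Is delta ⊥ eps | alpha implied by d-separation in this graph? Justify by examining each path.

No

4 paths connect delta and eps; each must be blocked for d-separation to hold:
Path 1: delta → theta ← gamma → eps
  theta is a collider here and neither theta nor any of its descendants is conditioned on, so the collider stays closed — the path is blocked at theta.
Path 2: delta → theta ← eps
  theta is a collider here and neither theta nor any of its descendants is conditioned on, so the collider stays closed — the path is blocked at theta.
Path 3: delta → gamma → theta ← eps
  theta is a collider here and neither theta nor any of its descendants is conditioned on, so the collider stays closed — the path is blocked at theta.
Path 4: delta → gamma → eps
  gamma is a chain and gamma is not conditioned on — no node blocks this path, so it is active.
Because an active path exists, delta and eps are not d-separated.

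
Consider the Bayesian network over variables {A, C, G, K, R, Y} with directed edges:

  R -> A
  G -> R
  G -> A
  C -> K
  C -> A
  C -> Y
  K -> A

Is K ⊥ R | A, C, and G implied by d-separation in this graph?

We examine all 4 paths between K and R:
Path 1: K ← C → A ← R
  C is a fork here and C is conditioned on, so the path is blocked at C.
Path 2: K ← C → A ← G → R
  C is a fork here and C is conditioned on, so the path is blocked at C.
Path 3: K → A ← R
  A is a collider and A is conditioned on, which opens it — no node blocks this path, so it is active.
Path 4: K → A ← G → R
  G is a fork here and G is conditioned on, so the path is blocked at G.
Because an active path exists, K and R are not d-separated.

No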